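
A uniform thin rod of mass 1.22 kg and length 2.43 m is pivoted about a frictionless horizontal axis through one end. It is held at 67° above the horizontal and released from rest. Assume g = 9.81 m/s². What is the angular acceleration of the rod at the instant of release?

About the pivot, I = (1/3)ML² = (1/3)(1.22)(2.43)² = 2.401 kg·m².
The weight acts at the center, a distance L/2 = 1.215 m from the pivot; τ = Mg(L/2) cos 67° = 5.682 N·m.
α = τ/I = 5.682/2.401 = 2.366 rad/s².

α ≈ 2.37 rad/s²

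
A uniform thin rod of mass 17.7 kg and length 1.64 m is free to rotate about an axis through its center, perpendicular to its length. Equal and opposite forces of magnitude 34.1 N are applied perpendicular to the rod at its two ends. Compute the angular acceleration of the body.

α ≈ 14.1 rad/s²

I = (1/12)ML² = (1/12)(17.7)(1.64)² = 3.967 kg·m².
The couple gives τ = F·(L/2) + F·(L/2) = F L = (34.1)(1.64) = 55.92 N·m.
Newton's second law for rotation, τ = Iα, gives α = τ/I = 55.92/3.967 = 14.10 rad/s².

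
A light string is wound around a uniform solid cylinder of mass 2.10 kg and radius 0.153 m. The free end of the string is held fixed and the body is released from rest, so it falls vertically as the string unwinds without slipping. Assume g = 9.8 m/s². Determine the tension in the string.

T ≈ 6.86 N

Translation: Mg − T = Ma. Rotation about the center: TR = Iα with I = ½MR².
With a = αR: T = (I/R²)a = (1/2)M a, so Mg = (1 + 0.5000)Ma.
a = g/(1 + 0.5000) = 9.8/1.500 = 6.533 m/s².
T = 0.5000·M·a = (0.5000)(2.10)(6.533) = 6.860 N.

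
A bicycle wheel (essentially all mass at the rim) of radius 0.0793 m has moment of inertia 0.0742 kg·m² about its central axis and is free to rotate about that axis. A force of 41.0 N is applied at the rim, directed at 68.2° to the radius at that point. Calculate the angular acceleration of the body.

α ≈ 40.7 rad/s²

Only the tangential component produces torque: τ = F R sinθ = (41.0)(0.0793) sin 68.2° = 3.019 N·m.
Newton's second law for rotation, τ = Iα, gives α = τ/I = 3.019/0.07420 = 40.68 rad/s².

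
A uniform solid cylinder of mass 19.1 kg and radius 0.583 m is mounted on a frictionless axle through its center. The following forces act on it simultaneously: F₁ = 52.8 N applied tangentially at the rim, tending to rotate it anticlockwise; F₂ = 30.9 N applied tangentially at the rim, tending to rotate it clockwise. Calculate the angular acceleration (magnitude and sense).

I = ½MR² = (1/2)(19.1)(0.583)² = 3.246 kg·m².
Taking anticlockwise as positive: τ₁ = +(52.8)(0.583) = +30.78 N·m; τ₂ = −(30.9)(0.583) = −18.01 N·m.
Net torque τ = 12.77 N·m.
α = τ/I = 12.77/3.246 = 3.933 rad/s².

α ≈ 3.93 rad/s², anticlockwise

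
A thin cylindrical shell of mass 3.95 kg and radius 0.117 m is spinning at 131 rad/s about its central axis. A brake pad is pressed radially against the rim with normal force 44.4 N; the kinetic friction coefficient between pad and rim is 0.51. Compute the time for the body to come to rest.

t ≈ 2.67 s

I = MR² = (3.95)(0.117)² = 0.05407 kg·m².
Friction force f = μN = (0.51)(44.4) = 22.64 N at the rim; torque magnitude τ = fR = 2.649 N·m, opposing ω.
|α| = τ/I = 2.649/0.05407 = 49.00 rad/s² (deceleration).
0 = ω₀ − |α|t ⇒ t = ω₀/|α| = 131/49.00 = 2.674 s.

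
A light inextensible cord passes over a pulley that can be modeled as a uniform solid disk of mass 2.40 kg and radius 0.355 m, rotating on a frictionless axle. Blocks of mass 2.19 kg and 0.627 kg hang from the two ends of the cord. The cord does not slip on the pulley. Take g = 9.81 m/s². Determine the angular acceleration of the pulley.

I = ½MR² = (1/2)(2.40)(0.355)² = 0.1512 kg·m².
Heavier block: m₁g − T₁ = m₁a. Lighter block: T₂ − m₂g = m₂a.
Pulley: (T₁ − T₂)R = Iα = I(a/R), so T₁ − T₂ = (I/R²)a = (1/2)M_p a = 1.200·a.
Adding the three: (m₁ − m₂)g = (m₁ + m₂ + 1.200)a, so a = (2.19 − 0.627)(9.81)/(2.19 + 0.627 + 1.200) = 3.817 m/s².
α = a/R = 3.817/0.355 = 10.75 rad/s².

α ≈ 10.8 rad/s²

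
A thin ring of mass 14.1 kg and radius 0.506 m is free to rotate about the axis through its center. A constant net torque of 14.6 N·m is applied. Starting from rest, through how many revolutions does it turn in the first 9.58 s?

≈ 29.5 revolutions

I = MR² = (14.1)(0.506)² = 3.610 kg·m².
α = τ/I = 14.6/3.610 = 4.044 rad/s².
θ = ½αt² = ½(4.044)(9.58)² = 185.6 rad.
Revolutions = θ/(2π) = 29.54.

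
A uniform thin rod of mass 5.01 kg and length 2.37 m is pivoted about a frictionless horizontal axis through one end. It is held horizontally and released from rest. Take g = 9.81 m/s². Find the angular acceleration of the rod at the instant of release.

α ≈ 6.21 rad/s²

About the pivot, I = (1/3)ML² = (1/3)(5.01)(2.37)² = 9.380 kg·m².
The weight acts at the center, a distance L/2 = 1.185 m from the pivot; τ = Mg(L/2) = 58.24 N·m.
α = τ/I = 58.24/9.380 = 6.209 rad/s².
(Equivalently α = (3g/(2L)) = 6.209 rad/s².)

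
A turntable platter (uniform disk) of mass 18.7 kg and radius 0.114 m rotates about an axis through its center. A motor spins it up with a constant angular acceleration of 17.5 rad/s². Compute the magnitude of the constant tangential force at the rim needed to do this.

I = ½MR² = (1/2)(18.7)(0.114)² = 0.1215 kg·m².
The required torque is τ = Iα = (0.1215)(17.50) = 2.126 N·m.
A tangential force at the rim gives τ = FR, so F = τ/R = 2.126/0.114 = 18.65 N.

F ≈ 18.7 N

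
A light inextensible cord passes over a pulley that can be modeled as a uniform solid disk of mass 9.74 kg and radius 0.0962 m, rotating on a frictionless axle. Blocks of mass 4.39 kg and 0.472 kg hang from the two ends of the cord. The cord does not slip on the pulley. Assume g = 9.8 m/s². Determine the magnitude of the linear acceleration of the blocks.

a ≈ 3.95 m/s²

I = ½MR² = (1/2)(9.74)(0.0962)² = 0.04507 kg·m².
Heavier block: m₁g − T₁ = m₁a. Lighter block: T₂ − m₂g = m₂a.
Pulley: (T₁ − T₂)R = Iα = I(a/R), so T₁ − T₂ = (I/R²)a = (1/2)M_p a = 4.870·a.
Adding the three: (m₁ − m₂)g = (m₁ + m₂ + 4.870)a, so a = (4.39 − 0.472)(9.8)/(4.39 + 0.472 + 4.870) = 3.945 m/s².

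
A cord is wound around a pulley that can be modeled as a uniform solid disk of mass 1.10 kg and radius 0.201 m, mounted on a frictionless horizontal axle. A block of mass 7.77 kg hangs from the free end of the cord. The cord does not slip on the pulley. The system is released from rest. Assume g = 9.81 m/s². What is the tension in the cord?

T ≈ 5.04 N

I = ½MR² = (1/2)(1.10)(0.201)² = 0.02222 kg·m².
Block: mg − T = ma. Pulley: TR = Iα. No-slip: a = αR, so T = (I/R²)a = 0.5500·a.
Then mg = (m + 0.5500)a, so a = (7.77)(9.81)/(7.77 + 0.5500) = 9.162 m/s².
T = 0.5500·a = 5.039 N.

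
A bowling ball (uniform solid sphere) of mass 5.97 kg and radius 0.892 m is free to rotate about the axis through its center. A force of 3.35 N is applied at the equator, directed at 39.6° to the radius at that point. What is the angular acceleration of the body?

I = (2/5)MR² = (2/5)(5.97)(0.892)² = 1.900 kg·m².
Only the tangential component produces torque: τ = F R sinθ = (3.35)(0.892) sin 39.6° = 1.905 N·m.
Newton's second law for rotation, τ = Iα, gives α = τ/I = 1.905/1.900 = 1.002 rad/s².

α ≈ 1.00 rad/s²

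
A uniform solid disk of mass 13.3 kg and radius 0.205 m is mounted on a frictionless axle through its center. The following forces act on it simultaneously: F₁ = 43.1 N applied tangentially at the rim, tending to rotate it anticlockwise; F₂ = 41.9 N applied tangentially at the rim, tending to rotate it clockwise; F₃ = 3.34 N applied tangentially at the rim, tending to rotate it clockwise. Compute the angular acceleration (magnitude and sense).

I = ½MR² = (1/2)(13.3)(0.205)² = 0.2795 kg·m².
Taking anticlockwise as positive: τ₁ = +(43.1)(0.205) = +8.835 N·m; τ₂ = −(41.9)(0.205) = −8.589 N·m; τ₃ = −(3.34)(0.205) = −0.6847 N·m.
Net torque τ = -0.4387 N·m.
α = τ/I = -0.4387/0.2795 = -1.570 rad/s².

α ≈ 1.57 rad/s², clockwise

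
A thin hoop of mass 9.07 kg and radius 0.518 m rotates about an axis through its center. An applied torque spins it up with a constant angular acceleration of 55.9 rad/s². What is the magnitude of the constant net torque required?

τ ≈ 136 N·m

I = MR² = (9.07)(0.518)² = 2.434 kg·m².
τ = Iα = (2.434)(55.90) = 136.0 N·m.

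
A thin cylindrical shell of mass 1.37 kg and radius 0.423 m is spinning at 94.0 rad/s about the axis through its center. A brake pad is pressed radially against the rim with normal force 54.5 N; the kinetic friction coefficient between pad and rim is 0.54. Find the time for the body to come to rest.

t ≈ 1.85 s

I = MR² = (1.37)(0.423)² = 0.2451 kg·m².
Friction force f = μN = (0.54)(54.5) = 29.43 N at the rim; torque magnitude τ = fR = 12.45 N·m, opposing ω.
|α| = τ/I = 12.45/0.2451 = 50.78 rad/s² (deceleration).
0 = ω₀ − |α|t ⇒ t = ω₀/|α| = 94.0/50.78 = 1.851 s.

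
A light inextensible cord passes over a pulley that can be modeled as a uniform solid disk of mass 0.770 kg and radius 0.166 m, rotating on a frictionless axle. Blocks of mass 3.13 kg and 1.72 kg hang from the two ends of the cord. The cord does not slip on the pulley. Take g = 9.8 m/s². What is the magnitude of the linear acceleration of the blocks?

I = ½MR² = (1/2)(0.770)(0.166)² = 0.01061 kg·m².
Heavier block: m₁g − T₁ = m₁a. Lighter block: T₂ − m₂g = m₂a.
Pulley: (T₁ − T₂)R = Iα = I(a/R), so T₁ − T₂ = (I/R²)a = (1/2)M_p a = 0.3850·a.
Adding the three: (m₁ − m₂)g = (m₁ + m₂ + 0.3850)a, so a = (3.13 − 1.72)(9.8)/(3.13 + 1.72 + 0.3850) = 2.640 m/s².

a ≈ 2.64 m/s²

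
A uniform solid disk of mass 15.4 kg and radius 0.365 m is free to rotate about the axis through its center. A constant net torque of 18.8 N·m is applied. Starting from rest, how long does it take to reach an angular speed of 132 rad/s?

t ≈ 7.20 s

I = ½MR² = (1/2)(15.4)(0.365)² = 1.026 kg·m².
α = τ/I = 18.8/1.026 = 18.33 rad/s².
ω = αt ⇒ t = ω/α = 132/18.33 = 7.203 s.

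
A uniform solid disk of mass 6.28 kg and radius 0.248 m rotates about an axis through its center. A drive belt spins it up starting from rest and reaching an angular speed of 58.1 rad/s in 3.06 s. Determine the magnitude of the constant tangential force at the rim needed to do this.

I = ½MR² = (1/2)(6.28)(0.248)² = 0.1931 kg·m².
α = Δω/Δt = (58.1 − 0)/3.06 = 18.99 rad/s².
The required torque is τ = Iα = (0.1931)(18.99) = 3.667 N·m.
A tangential force at the rim gives τ = FR, so F = τ/R = 3.667/0.248 = 14.79 N.

F ≈ 14.8 N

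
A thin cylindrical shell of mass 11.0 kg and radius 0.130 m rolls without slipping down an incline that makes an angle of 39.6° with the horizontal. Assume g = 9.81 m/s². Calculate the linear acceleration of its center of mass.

a ≈ 3.13 m/s²

Translation along the incline: Mg sinθ − f = Ma.
Rotation about the center: fR = Iα with I = MR². No-slip gives a = αR, so f = (I/R²)a = M a.
Substituting: Mg sinθ = (1 + 1.000)Ma, so a = g sinθ/(1 + 1.000) = (9.81) sin 39.6° / 2.000 = 3.127 m/s².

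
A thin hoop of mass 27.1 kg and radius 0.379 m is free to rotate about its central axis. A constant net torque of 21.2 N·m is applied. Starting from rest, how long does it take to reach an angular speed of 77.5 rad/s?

I = MR² = (27.1)(0.379)² = 3.893 kg·m².
α = τ/I = 21.2/3.893 = 5.446 rad/s².
ω = αt ⇒ t = ω/α = 77.5/5.446 = 14.23 s.

t ≈ 14.2 s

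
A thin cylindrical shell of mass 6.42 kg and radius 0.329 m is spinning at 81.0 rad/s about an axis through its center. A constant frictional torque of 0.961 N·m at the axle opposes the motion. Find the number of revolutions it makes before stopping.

≈ 378 revolutions

I = MR² = (6.42)(0.329)² = 0.6949 kg·m².
The net torque has magnitude 0.961 N·m, opposing ω.
|α| = τ/I = 0.9610/0.6949 = 1.383 rad/s² (deceleration).
ω² = ω₀² − 2|α|θ with ω = 0 ⇒ θ = ω₀²/(2|α|) = 2372 rad = 377.5 rev.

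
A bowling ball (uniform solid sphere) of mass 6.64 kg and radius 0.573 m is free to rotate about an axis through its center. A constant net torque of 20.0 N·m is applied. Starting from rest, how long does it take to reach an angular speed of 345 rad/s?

t ≈ 15.0 s

I = (2/5)MR² = (2/5)(6.64)(0.573)² = 0.8720 kg·m².
α = τ/I = 20.0/0.8720 = 22.93 rad/s².
ω = αt ⇒ t = ω/α = 345/22.93 = 15.04 s.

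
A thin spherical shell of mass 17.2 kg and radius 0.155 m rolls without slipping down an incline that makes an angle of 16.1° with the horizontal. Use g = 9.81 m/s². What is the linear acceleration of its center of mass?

a ≈ 1.63 m/s²

Translation along the incline: Mg sinθ − f = Ma.
Rotation about the center: fR = Iα with I = (2/3)MR². No-slip gives a = αR, so f = (I/R²)a = (2/3)M a.
Substituting: Mg sinθ = (1 + 0.6667)Ma, so a = g sinθ/(1 + 0.6667) = (9.81) sin 16.1° / 1.667 = 1.632 m/s².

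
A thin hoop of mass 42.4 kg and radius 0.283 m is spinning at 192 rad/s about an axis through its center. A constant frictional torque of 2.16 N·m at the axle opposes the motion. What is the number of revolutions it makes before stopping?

≈ 4610 revolutions

I = MR² = (42.4)(0.283)² = 3.396 kg·m².
The net torque has magnitude 2.16 N·m, opposing ω.
|α| = τ/I = 2.160/3.396 = 0.6361 rad/s² (deceleration).
ω² = ω₀² − 2|α|θ with ω = 0 ⇒ θ = ω₀²/(2|α|) = 28980 rad = 4612 rev.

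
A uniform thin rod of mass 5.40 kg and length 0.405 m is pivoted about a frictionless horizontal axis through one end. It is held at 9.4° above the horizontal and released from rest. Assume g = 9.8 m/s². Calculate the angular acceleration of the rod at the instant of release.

α ≈ 35.8 rad/s²

About the pivot, I = (1/3)ML² = (1/3)(5.40)(0.405)² = 0.2952 kg·m².
The weight acts at the center, a distance L/2 = 0.2025 m from the pivot; τ = Mg(L/2) cos 9.4° = 10.57 N·m.
α = τ/I = 10.57/0.2952 = 35.81 rad/s².
(Equivalently α = (3g/(2L)) cos 9.4° = 35.81 rad/s².)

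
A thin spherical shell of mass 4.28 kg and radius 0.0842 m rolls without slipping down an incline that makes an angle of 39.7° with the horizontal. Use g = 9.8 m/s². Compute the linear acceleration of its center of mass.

Translation along the incline: Mg sinθ − f = Ma.
Rotation about the center: fR = Iα with I = (2/3)MR². No-slip gives a = αR, so f = (I/R²)a = (2/3)M a.
Substituting: Mg sinθ = (1 + 0.6667)Ma, so a = g sinθ/(1 + 0.6667) = (9.8) sin 39.7° / 1.667 = 3.756 m/s².

a ≈ 3.76 m/s²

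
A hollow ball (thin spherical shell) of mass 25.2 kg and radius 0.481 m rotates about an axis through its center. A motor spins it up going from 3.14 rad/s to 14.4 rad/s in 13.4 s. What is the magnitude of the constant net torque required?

τ ≈ 3.27 N·m

I = (2/3)MR² = (2/3)(25.2)(0.481)² = 3.887 kg·m².
α = Δω/Δt = (14.4 − 3.14)/13.4 = 0.8403 rad/s².
τ = Iα = (3.887)(0.8403) = 3.266 N·m.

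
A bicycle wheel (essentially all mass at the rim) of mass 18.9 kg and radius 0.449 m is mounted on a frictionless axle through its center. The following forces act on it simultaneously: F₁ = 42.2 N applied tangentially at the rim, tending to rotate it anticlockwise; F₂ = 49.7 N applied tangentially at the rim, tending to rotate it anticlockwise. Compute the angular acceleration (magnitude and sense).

α ≈ 10.8 rad/s², anticlockwise

I = MR² = (18.9)(0.449)² = 3.810 kg·m².
Taking anticlockwise as positive: τ₁ = +(42.2)(0.449) = +18.95 N·m; τ₂ = +(49.7)(0.449) = +22.32 N·m.
Net torque τ = 41.26 N·m.
α = τ/I = 41.26/3.810 = 10.83 rad/s².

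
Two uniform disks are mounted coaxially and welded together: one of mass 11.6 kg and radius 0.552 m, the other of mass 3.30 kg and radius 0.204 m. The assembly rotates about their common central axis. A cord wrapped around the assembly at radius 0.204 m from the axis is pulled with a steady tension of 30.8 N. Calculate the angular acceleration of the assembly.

α ≈ 3.42 rad/s²

I = ½M₁R₁² + ½M₂R₂² = ½(11.6)(0.552)² + ½(3.30)(0.204)² = 1.836 kg·m².
τ = F r = (30.8)(0.204) = 6.283 N·m.
α = τ/I = 6.283/1.836 = 3.422 rad/s².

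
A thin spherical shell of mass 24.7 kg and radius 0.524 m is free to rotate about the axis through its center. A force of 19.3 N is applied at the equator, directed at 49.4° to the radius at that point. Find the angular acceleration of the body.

α ≈ 1.70 rad/s²

I = (2/3)MR² = (2/3)(24.7)(0.524)² = 4.521 kg·m².
Only the tangential component produces torque: τ = F R sinθ = (19.3)(0.524) sin 49.4° = 7.679 N·m.
Newton's second law for rotation, τ = Iα, gives α = τ/I = 7.679/4.521 = 1.698 rad/s².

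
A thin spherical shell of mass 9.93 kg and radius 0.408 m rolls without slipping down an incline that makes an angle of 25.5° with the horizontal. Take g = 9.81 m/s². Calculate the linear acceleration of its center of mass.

a ≈ 2.53 m/s²

Translation along the incline: Mg sinθ − f = Ma.
Rotation about the center: fR = Iα with I = (2/3)MR². No-slip gives a = αR, so f = (I/R²)a = (2/3)M a.
Substituting: Mg sinθ = (1 + 0.6667)Ma, so a = g sinθ/(1 + 0.6667) = (9.81) sin 25.5° / 1.667 = 2.534 m/s².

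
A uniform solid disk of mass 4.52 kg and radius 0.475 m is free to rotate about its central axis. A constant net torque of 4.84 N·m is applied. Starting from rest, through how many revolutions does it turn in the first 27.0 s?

≈ 551 revolutions

I = ½MR² = (1/2)(4.52)(0.475)² = 0.5099 kg·m².
α = τ/I = 4.84/0.5099 = 9.492 rad/s².
θ = ½αt² = ½(9.492)(27.0)² = 3460 rad.
Revolutions = θ/(2π) = 550.6.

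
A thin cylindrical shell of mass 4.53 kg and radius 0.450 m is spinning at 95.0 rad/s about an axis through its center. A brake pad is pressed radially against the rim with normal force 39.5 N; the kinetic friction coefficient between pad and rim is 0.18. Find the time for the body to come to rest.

I = MR² = (4.53)(0.450)² = 0.9173 kg·m².
Friction force f = μN = (0.18)(39.5) = 7.110 N at the rim; torque magnitude τ = fR = 3.200 N·m, opposing ω.
|α| = τ/I = 3.200/0.9173 = 3.488 rad/s² (deceleration).
0 = ω₀ − |α|t ⇒ t = ω₀/|α| = 95.0/3.488 = 27.24 s.

t ≈ 27.2 s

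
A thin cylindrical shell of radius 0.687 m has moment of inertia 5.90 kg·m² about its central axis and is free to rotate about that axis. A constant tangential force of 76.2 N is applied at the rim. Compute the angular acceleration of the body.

τ = F R = (76.2)(0.687) = 52.35 N·m.
Newton's second law for rotation, τ = Iα, gives α = τ/I = 52.35/5.900 = 8.873 rad/s².

α ≈ 8.87 rad/s²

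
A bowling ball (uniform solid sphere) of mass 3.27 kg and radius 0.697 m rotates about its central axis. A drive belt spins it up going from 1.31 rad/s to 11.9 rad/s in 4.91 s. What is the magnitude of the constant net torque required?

τ ≈ 1.37 N·m

I = (2/5)MR² = (2/5)(3.27)(0.697)² = 0.6354 kg·m².
α = Δω/Δt = (11.9 − 1.31)/4.91 = 2.157 rad/s².
τ = Iα = (0.6354)(2.157) = 1.371 N·m.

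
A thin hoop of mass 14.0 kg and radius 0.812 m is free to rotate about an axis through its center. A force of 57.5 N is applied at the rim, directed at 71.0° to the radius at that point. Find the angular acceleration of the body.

α ≈ 4.78 rad/s²

I = MR² = (14.0)(0.812)² = 9.231 kg·m².
Only the tangential component produces torque: τ = F R sinθ = (57.5)(0.812) sin 71.0° = 44.15 N·m.
Newton's second law for rotation, τ = Iα, gives α = τ/I = 44.15/9.231 = 4.782 rad/s².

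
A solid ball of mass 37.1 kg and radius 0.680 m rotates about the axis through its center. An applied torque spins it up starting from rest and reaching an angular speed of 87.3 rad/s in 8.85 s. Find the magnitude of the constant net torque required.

I = (2/5)MR² = (2/5)(37.1)(0.680)² = 6.862 kg·m².
α = Δω/Δt = (87.3 − 0)/8.85 = 9.864 rad/s².
τ = Iα = (6.862)(9.864) = 67.69 N·m.

τ ≈ 67.7 N·m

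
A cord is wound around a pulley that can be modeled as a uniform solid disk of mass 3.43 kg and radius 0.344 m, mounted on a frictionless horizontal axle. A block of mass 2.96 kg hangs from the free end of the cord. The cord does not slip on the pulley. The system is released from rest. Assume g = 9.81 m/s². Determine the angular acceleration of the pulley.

α ≈ 18.1 rad/s²

I = ½MR² = (1/2)(3.43)(0.344)² = 0.2029 kg·m².
Block: mg − T = ma. Pulley: TR = Iα. No-slip: a = αR, so T = (I/R²)a = 1.715·a.
Then mg = (m + 1.715)a, so a = (2.96)(9.81)/(2.96 + 1.715) = 6.211 m/s².
α = a/R = 6.211/0.344 = 18.06 rad/s².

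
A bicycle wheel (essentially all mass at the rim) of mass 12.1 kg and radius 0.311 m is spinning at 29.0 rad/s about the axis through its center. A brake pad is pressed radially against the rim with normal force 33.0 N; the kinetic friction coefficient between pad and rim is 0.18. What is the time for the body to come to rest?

t ≈ 18.4 s

I = MR² = (12.1)(0.311)² = 1.170 kg·m².
Friction force f = μN = (0.18)(33.0) = 5.940 N at the rim; torque magnitude τ = fR = 1.847 N·m, opposing ω.
|α| = τ/I = 1.847/1.170 = 1.578 rad/s² (deceleration).
0 = ω₀ − |α|t ⇒ t = ω₀/|α| = 29.0/1.578 = 18.37 s.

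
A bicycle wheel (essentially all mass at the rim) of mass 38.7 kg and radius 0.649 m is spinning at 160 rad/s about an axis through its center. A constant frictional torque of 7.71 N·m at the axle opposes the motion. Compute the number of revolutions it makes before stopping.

≈ 4310 revolutions

I = MR² = (38.7)(0.649)² = 16.30 kg·m².
The net torque has magnitude 7.71 N·m, opposing ω.
|α| = τ/I = 7.710/16.30 = 0.4730 rad/s² (deceleration).
ω² = ω₀² − 2|α|θ with ω = 0 ⇒ θ = ω₀²/(2|α|) = 27060 rad = 4307 rev.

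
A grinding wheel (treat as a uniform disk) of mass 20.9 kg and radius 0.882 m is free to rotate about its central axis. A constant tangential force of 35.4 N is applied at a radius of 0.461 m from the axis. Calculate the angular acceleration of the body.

I = ½MR² = (1/2)(20.9)(0.882)² = 8.129 kg·m².
τ = F·r = (35.4)(0.461) = 16.32 N·m.
From τ = Iα: α = 16.32/8.129 = 2.007 rad/s².

α ≈ 2.01 rad/s²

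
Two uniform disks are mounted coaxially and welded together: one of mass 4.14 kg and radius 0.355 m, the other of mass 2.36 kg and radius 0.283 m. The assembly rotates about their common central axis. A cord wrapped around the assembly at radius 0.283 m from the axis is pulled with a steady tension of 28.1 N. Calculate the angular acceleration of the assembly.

α ≈ 22.4 rad/s²

I = ½M₁R₁² + ½M₂R₂² = ½(4.14)(0.355)² + ½(2.36)(0.283)² = 0.3554 kg·m².
τ = F r = (28.1)(0.283) = 7.952 N·m.
α = τ/I = 7.952/0.3554 = 22.38 rad/s².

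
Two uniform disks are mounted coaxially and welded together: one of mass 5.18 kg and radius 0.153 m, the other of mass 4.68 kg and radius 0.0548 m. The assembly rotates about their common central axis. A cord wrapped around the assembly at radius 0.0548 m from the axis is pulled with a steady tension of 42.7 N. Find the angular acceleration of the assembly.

α ≈ 34.6 rad/s²

I = ½M₁R₁² + ½M₂R₂² = ½(5.18)(0.153)² + ½(4.68)(0.0548)² = 0.06766 kg·m².
τ = F r = (42.7)(0.0548) = 2.340 N·m.
α = τ/I = 2.340/0.06766 = 34.59 rad/s².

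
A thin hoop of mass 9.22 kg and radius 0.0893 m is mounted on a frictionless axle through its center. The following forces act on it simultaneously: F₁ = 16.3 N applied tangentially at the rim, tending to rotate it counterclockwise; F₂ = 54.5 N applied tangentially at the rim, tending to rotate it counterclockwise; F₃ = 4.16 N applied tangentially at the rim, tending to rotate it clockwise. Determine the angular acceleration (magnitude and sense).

I = MR² = (9.22)(0.0893)² = 0.07352 kg·m².
Taking counterclockwise as positive: τ₁ = +(16.3)(0.0893) = +1.456 N·m; τ₂ = +(54.5)(0.0893) = +4.867 N·m; τ₃ = −(4.16)(0.0893) = −0.3715 N·m.
Net torque τ = 5.951 N·m.
α = τ/I = 5.951/0.07352 = 80.94 rad/s².

α ≈ 80.9 rad/s², counterclockwise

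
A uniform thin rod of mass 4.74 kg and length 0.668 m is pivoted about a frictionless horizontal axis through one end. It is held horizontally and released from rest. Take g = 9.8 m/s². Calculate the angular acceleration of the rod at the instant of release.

About the pivot, I = (1/3)ML² = (1/3)(4.74)(0.668)² = 0.7050 kg·m².
The weight acts at the center, a distance L/2 = 0.3340 m from the pivot; τ = Mg(L/2) = 15.51 N·m.
α = τ/I = 15.51/0.7050 = 22.01 rad/s².

α ≈ 22.0 rad/s²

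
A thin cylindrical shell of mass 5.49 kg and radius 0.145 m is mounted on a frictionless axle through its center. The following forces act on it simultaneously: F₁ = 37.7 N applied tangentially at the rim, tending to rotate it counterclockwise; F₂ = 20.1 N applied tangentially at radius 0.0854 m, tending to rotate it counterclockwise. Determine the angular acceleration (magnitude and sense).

I = MR² = (5.49)(0.145)² = 0.1154 kg·m².
Taking counterclockwise as positive: τ₁ = +(37.7)(0.145) = +5.466 N·m; τ₂ = +(20.1)(0.0854) = +1.717 N·m.
Net torque τ = 7.183 N·m.
α = τ/I = 7.183/0.1154 = 62.23 rad/s².

α ≈ 62.2 rad/s², counterclockwise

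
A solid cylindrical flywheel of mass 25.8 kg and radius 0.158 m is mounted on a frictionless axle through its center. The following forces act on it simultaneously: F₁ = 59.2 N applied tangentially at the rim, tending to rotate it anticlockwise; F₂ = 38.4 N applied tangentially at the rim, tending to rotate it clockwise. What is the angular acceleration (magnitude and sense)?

α ≈ 10.2 rad/s², anticlockwise

I = ½MR² = (1/2)(25.8)(0.158)² = 0.3220 kg·m².
Taking anticlockwise as positive: τ₁ = +(59.2)(0.158) = +9.354 N·m; τ₂ = −(38.4)(0.158) = −6.067 N·m.
Net torque τ = 3.286 N·m.
α = τ/I = 3.286/0.3220 = 10.21 rad/s².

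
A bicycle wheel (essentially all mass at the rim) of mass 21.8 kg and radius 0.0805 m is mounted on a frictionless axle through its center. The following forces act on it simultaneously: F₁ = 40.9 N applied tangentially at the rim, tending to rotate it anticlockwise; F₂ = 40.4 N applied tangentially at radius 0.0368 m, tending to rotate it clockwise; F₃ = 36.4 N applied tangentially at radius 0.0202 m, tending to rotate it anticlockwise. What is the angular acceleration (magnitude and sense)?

I = MR² = (21.8)(0.0805)² = 0.1413 kg·m².
Taking anticlockwise as positive: τ₁ = +(40.9)(0.0805) = +3.292 N·m; τ₂ = −(40.4)(0.0368) = −1.487 N·m; τ₃ = +(36.4)(0.0202) = +0.7353 N·m.
Net torque τ = 2.541 N·m.
α = τ/I = 2.541/0.1413 = 17.99 rad/s².

α ≈ 18.0 rad/s², anticlockwise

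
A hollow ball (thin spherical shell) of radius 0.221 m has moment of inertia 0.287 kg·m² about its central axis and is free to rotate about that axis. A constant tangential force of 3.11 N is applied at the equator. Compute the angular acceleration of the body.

α ≈ 2.39 rad/s²

τ = F R = (3.11)(0.221) = 0.6873 N·m.
From τ = Iα: α = 0.6873/0.2870 = 2.395 rad/s².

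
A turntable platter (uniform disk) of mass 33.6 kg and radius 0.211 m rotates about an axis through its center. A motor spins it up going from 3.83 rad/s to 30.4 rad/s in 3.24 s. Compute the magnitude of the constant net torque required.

τ ≈ 6.13 N·m

I = ½MR² = (1/2)(33.6)(0.211)² = 0.7480 kg·m².
α = Δω/Δt = (30.4 − 3.83)/3.24 = 8.201 rad/s².
τ = Iα = (0.7480)(8.201) = 6.134 N·m.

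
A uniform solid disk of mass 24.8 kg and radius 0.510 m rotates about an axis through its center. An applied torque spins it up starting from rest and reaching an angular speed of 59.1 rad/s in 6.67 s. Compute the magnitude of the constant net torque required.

τ ≈ 28.6 N·m

I = ½MR² = (1/2)(24.8)(0.510)² = 3.225 kg·m².
α = Δω/Δt = (59.1 − 0)/6.67 = 8.861 rad/s².
τ = Iα = (3.225)(8.861) = 28.58 N·m.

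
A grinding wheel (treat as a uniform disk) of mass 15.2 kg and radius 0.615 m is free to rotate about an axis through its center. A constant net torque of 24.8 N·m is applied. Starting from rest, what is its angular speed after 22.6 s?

ω ≈ 195 rad/s

I = ½MR² = (1/2)(15.2)(0.615)² = 2.875 kg·m².
α = τ/I = 24.8/2.875 = 8.628 rad/s².
ω = ω₀ + αt = 0 + (8.628)(22.6) = 195.0 rad/s.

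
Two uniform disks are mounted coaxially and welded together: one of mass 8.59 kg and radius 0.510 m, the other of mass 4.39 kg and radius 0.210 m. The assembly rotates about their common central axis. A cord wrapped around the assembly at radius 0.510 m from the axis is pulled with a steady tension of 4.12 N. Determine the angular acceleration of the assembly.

α ≈ 1.73 rad/s²

I = ½M₁R₁² + ½M₂R₂² = ½(8.59)(0.510)² + ½(4.39)(0.210)² = 1.214 kg·m².
τ = F r = (4.12)(0.510) = 2.101 N·m.
α = τ/I = 2.101/1.214 = 1.731 rad/s².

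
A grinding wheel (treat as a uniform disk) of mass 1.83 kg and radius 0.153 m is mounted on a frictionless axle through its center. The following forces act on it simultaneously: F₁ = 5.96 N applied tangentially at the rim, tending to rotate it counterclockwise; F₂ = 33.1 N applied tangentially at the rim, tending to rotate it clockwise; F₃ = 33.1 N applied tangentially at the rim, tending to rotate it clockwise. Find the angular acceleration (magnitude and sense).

I = ½MR² = (1/2)(1.83)(0.153)² = 0.02142 kg·m².
Taking counterclockwise as positive: τ₁ = +(5.96)(0.153) = +0.9119 N·m; τ₂ = −(33.1)(0.153) = −5.064 N·m; τ₃ = −(33.1)(0.153) = −5.064 N·m.
Net torque τ = -9.217 N·m.
α = τ/I = -9.217/0.02142 = -430.3 rad/s².

α ≈ 430 rad/s², clockwise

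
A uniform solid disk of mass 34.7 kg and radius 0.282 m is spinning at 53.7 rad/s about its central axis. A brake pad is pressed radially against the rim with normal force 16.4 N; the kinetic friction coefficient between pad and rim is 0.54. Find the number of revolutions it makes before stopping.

I = ½MR² = (1/2)(34.7)(0.282)² = 1.380 kg·m².
Friction force f = μN = (0.54)(16.4) = 8.856 N at the rim; torque magnitude τ = fR = 2.497 N·m, opposing ω.
|α| = τ/I = 2.497/1.380 = 1.810 rad/s² (deceleration).
ω² = ω₀² − 2|α|θ with ω = 0 ⇒ θ = ω₀²/(2|α|) = 796.6 rad = 126.8 rev.

≈ 127 revolutions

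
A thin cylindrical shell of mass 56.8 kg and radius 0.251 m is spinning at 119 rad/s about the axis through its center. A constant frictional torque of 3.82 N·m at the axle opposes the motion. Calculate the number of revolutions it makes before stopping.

I = MR² = (56.8)(0.251)² = 3.578 kg·m².
The net torque has magnitude 3.82 N·m, opposing ω.
|α| = τ/I = 3.820/3.578 = 1.067 rad/s² (deceleration).
ω² = ω₀² − 2|α|θ with ω = 0 ⇒ θ = ω₀²/(2|α|) = 6633 rad = 1056 rev.

≈ 1060 revolutions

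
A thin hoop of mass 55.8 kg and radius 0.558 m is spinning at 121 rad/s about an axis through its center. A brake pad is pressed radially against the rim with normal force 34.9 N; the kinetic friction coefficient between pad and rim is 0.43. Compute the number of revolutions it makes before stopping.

≈ 2420 revolutions

I = MR² = (55.8)(0.558)² = 17.37 kg·m².
Friction force f = μN = (0.43)(34.9) = 15.01 N at the rim; torque magnitude τ = fR = 8.374 N·m, opposing ω.
|α| = τ/I = 8.374/17.37 = 0.4820 rad/s² (deceleration).
ω² = ω₀² − 2|α|θ with ω = 0 ⇒ θ = ω₀²/(2|α|) = 15190 rad = 2417 rev.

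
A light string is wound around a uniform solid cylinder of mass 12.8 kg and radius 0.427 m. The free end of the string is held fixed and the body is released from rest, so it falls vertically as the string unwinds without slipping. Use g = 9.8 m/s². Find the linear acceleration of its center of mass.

a ≈ 6.53 m/s²

Translation: Mg − T = Ma. Rotation about the center: TR = Iα with I = ½MR².
With a = αR: T = (I/R²)a = (1/2)M a, so Mg = (1 + 0.5000)Ma.
a = g/(1 + 0.5000) = 9.8/1.500 = 6.533 m/s².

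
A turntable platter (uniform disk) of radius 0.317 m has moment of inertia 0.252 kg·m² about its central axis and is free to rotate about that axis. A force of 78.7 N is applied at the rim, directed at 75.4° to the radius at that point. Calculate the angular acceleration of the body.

α ≈ 95.8 rad/s²

Only the tangential component produces torque: τ = F R sinθ = (78.7)(0.317) sin 75.4° = 24.14 N·m.
From τ = Iα: α = 24.14/0.2520 = 95.80 rad/s².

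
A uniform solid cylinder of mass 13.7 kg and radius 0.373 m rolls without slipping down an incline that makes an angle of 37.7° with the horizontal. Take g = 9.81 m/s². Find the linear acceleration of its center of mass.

a ≈ 4.00 m/s²

Translation along the incline: Mg sinθ − f = Ma.
Rotation about the center: fR = Iα with I = ½MR². No-slip gives a = αR, so f = (I/R²)a = (1/2)M a.
Substituting: Mg sinθ = (1 + 0.5000)Ma, so a = g sinθ/(1 + 0.5000) = (9.81) sin 37.7° / 1.500 = 3.999 m/s².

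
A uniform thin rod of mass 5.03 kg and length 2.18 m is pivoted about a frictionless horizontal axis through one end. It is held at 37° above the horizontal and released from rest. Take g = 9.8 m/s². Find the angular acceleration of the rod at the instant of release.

About the pivot, I = (1/3)ML² = (1/3)(5.03)(2.18)² = 7.968 kg·m².
The weight acts at the center, a distance L/2 = 1.090 m from the pivot; τ = Mg(L/2) cos 37° = 42.91 N·m.
α = τ/I = 42.91/7.968 = 5.385 rad/s².

α ≈ 5.39 rad/s²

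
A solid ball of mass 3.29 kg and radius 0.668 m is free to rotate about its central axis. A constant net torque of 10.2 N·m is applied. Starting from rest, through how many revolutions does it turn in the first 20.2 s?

I = (2/5)MR² = (2/5)(3.29)(0.668)² = 0.5872 kg·m².
α = τ/I = 10.2/0.5872 = 17.37 rad/s².
θ = ½αt² = ½(17.37)(20.2)² = 3544 rad.
Revolutions = θ/(2π) = 564.0.

≈ 564 revolutions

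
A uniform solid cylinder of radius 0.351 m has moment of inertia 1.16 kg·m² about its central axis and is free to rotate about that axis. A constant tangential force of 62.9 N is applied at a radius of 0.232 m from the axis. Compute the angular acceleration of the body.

τ = F·r = (62.9)(0.232) = 14.59 N·m.
From τ = Iα: α = 14.59/1.160 = 12.58 rad/s².

α ≈ 12.6 rad/s²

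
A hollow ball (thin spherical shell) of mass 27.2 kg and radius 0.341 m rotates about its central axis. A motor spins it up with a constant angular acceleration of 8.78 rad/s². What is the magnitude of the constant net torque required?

I = (2/3)MR² = (2/3)(27.2)(0.341)² = 2.109 kg·m².
τ = Iα = (2.109)(8.780) = 18.51 N·m.

τ ≈ 18.5 N·m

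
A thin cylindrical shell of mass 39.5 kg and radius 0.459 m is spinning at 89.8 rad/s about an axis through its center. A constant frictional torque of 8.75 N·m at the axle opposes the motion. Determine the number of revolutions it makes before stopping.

I = MR² = (39.5)(0.459)² = 8.322 kg·m².
The net torque has magnitude 8.75 N·m, opposing ω.
|α| = τ/I = 8.750/8.322 = 1.051 rad/s² (deceleration).
ω² = ω₀² − 2|α|θ with ω = 0 ⇒ θ = ω₀²/(2|α|) = 3835 rad = 610.3 rev.

≈ 610 revolutions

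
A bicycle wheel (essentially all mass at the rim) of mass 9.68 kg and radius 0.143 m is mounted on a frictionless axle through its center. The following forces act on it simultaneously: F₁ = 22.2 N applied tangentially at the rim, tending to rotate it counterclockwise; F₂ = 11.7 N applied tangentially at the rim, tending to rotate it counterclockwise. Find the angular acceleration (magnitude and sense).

I = MR² = (9.68)(0.143)² = 0.1979 kg·m².
Taking counterclockwise as positive: τ₁ = +(22.2)(0.143) = +3.175 N·m; τ₂ = +(11.7)(0.143) = +1.673 N·m.
Net torque τ = 4.848 N·m.
α = τ/I = 4.848/0.1979 = 24.49 rad/s².

α ≈ 24.5 rad/s², counterclockwise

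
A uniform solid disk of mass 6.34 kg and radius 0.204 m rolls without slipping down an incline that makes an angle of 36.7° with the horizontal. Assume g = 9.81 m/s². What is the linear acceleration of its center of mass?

a ≈ 3.91 m/s²

Translation along the incline: Mg sinθ − f = Ma.
Rotation about the center: fR = Iα with I = ½MR². No-slip gives a = αR, so f = (I/R²)a = (1/2)M a.
Substituting: Mg sinθ = (1 + 0.5000)Ma, so a = g sinθ/(1 + 0.5000) = (9.81) sin 36.7° / 1.500 = 3.908 m/s².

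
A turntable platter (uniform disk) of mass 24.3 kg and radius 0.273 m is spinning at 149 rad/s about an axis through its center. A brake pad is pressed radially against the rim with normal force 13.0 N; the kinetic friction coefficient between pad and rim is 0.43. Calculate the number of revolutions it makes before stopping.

≈ 1050 revolutions

I = ½MR² = (1/2)(24.3)(0.273)² = 0.9055 kg·m².
Friction force f = μN = (0.43)(13.0) = 5.590 N at the rim; torque magnitude τ = fR = 1.526 N·m, opposing ω.
|α| = τ/I = 1.526/0.9055 = 1.685 rad/s² (deceleration).
ω² = ω₀² − 2|α|θ with ω = 0 ⇒ θ = ω₀²/(2|α|) = 6587 rad = 1048 rev.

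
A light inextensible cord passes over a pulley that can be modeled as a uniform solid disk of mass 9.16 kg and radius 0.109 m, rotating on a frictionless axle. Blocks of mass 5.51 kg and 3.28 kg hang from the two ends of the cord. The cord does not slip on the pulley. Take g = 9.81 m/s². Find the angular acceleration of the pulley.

I = ½MR² = (1/2)(9.16)(0.109)² = 0.05441 kg·m².
Heavier block: m₁g − T₁ = m₁a. Lighter block: T₂ − m₂g = m₂a.
Pulley: (T₁ − T₂)R = Iα = I(a/R), so T₁ − T₂ = (I/R²)a = (1/2)M_p a = 4.580·a.
Adding the three: (m₁ − m₂)g = (m₁ + m₂ + 4.580)a, so a = (5.51 − 3.28)(9.81)/(5.51 + 3.28 + 4.580) = 1.636 m/s².
α = a/R = 1.636/0.109 = 15.01 rad/s².

α ≈ 15.0 rad/s²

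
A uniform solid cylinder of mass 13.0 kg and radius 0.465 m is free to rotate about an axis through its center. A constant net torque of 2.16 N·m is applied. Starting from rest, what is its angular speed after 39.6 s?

I = ½MR² = (1/2)(13.0)(0.465)² = 1.405 kg·m².
α = τ/I = 2.16/1.405 = 1.537 rad/s².
ω = ω₀ + αt = 0 + (1.537)(39.6) = 60.86 rad/s.

ω ≈ 60.9 rad/s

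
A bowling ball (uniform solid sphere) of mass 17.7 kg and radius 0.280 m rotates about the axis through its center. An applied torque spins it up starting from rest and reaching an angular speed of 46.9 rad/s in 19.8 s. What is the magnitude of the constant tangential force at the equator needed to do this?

I = (2/5)MR² = (2/5)(17.7)(0.280)² = 0.5551 kg·m².
α = Δω/Δt = (46.9 − 0)/19.8 = 2.369 rad/s².
The required torque is τ = Iα = (0.5551)(2.369) = 1.315 N·m.
A tangential force at the equator gives τ = FR, so F = τ/R = 1.315/0.280 = 4.696 N.

F ≈ 4.70 N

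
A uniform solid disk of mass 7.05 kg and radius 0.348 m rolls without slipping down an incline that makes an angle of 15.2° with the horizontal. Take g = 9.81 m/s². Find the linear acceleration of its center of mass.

a ≈ 1.71 m/s²

Translation along the incline: Mg sinθ − f = Ma.
Rotation about the center: fR = Iα with I = ½MR². No-slip gives a = αR, so f = (I/R²)a = (1/2)M a.
Substituting: Mg sinθ = (1 + 0.5000)Ma, so a = g sinθ/(1 + 0.5000) = (9.81) sin 15.2° / 1.500 = 1.715 m/s².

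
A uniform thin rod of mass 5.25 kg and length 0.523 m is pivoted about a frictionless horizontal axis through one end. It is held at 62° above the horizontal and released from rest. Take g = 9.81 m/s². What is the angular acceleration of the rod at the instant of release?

α ≈ 13.2 rad/s²

About the pivot, I = (1/3)ML² = (1/3)(5.25)(0.523)² = 0.4787 kg·m².
The weight acts at the center, a distance L/2 = 0.2615 m from the pivot; τ = Mg(L/2) cos 62° = 6.323 N·m.
α = τ/I = 6.323/0.4787 = 13.21 rad/s².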